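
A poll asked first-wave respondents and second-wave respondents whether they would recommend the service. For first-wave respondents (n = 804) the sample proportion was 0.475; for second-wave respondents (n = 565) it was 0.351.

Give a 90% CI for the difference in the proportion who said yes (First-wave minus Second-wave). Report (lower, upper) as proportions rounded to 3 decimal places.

Each SE is √(p̂(1−p̂)/n): √(0.4750·0.5250/804) = 0.01761 and √(0.3510·0.6490/565) = 0.02008.
SE(p̂₁ − p̂₂) = √(SE₁² + SE₂²) = √(0.0003101121 + 0.0004032064) = 0.02671, since the two samples are independent.
At 90% confidence z* = 1.645; margin = 1.645 × 0.02671 = 0.04394.
The difference is 0.4750 − 0.3510 = 0.1240, so the interval is 0.1240 ± 0.04394 = (0.080, 0.168).

(0.080, 0.168)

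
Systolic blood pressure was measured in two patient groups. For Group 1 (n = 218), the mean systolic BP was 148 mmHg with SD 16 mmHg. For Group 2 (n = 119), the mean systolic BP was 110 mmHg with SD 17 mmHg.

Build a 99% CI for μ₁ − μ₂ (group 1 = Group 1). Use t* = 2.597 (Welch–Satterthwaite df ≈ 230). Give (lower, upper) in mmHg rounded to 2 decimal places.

Standard errors of each mean: 16/√218 = 1.0837 and 17/√119 = 1.5584.
SE(x̄₁ − x̄₂) = √(1.0837² + 1.5584²) = 1.8982 for independent samples with unequal variances.
With t* = 2.597, the margin is 2.597 × 1.8982 = 4.9296.
x̄₁ − x̄₂ = 148 − 110 = 38.0000; the interval is 38.0000 ± 4.9296 = (33.07, 42.93).

(33.07, 42.93)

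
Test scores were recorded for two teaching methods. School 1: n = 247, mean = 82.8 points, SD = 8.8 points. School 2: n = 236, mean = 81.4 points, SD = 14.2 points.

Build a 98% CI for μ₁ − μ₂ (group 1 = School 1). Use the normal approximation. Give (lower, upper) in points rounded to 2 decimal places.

Per-group SEs: s₁/√n₁ = 8.8/√247 = 0.5599, s₂/√n₂ = 14.2/√236 = 0.9243.
Unpooled SE of the difference: √(0.31348801 + 0.85433049) = 1.0807.
Margin of error = z* · SE = 2.326 × 1.0807 = 2.5137.
x̄₁ − x̄₂ = 82.8 − 81.4 = 1.4000.
CI: 1.4000 ± 2.5137 = (-1.11, 3.91).

(-1.11, 3.91)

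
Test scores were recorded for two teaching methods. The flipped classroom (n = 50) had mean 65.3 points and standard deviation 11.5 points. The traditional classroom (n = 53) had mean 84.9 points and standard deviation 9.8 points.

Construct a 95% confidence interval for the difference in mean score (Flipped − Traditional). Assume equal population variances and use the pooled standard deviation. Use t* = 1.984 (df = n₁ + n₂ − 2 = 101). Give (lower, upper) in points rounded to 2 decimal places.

Pooled variance s_p² = [49·11.5² + 52·9.8²] / (50+53−2) = 113.6072, so s_p = 10.6587.
SE_diff = s_p·√(1/n₁ + 1/n₂) = 10.6587·√(1/50 + 1/53) = 2.1014.
t* = 1.984; margin = 1.984 × 2.1014 = 4.1692.
Difference = 65.3 − 84.9 = -19.6000.
-19.6000 ± 4.1692 → (-23.77, -15.43).

(-23.77, -15.43)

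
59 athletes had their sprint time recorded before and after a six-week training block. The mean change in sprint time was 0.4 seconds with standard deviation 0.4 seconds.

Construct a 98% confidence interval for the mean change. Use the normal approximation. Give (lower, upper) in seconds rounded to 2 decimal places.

(0.28, 0.52)

This is a matched-pairs design, so SE = s_d/√n = 0.4/√59 = 0.0521.
Margin = 2.326 × 0.0521 = 0.1212; the interval is 0.4 ± 0.1212 = (0.28, 0.52).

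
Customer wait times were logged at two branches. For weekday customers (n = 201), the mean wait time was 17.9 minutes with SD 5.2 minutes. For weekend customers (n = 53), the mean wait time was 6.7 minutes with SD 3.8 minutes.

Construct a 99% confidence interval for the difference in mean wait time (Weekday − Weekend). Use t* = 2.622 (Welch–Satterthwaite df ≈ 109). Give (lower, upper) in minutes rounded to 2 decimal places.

(9.53, 12.87)

SE₁ = s₁/√n₁ = 5.2/√201 = 0.3668; SE₂ = 3.8/√53 = 0.5220.
Independent samples, unequal variances: SE_diff = √(SE₁² + SE₂²) = √(0.13454224 + 0.272484) = 0.6380.
t* = 2.622, so margin of error = 2.622 × 0.6380 = 1.6728.
Difference in means = 17.9 − 6.7 = 11.2000.
11.2000 ± 1.6728 → (9.53, 12.87).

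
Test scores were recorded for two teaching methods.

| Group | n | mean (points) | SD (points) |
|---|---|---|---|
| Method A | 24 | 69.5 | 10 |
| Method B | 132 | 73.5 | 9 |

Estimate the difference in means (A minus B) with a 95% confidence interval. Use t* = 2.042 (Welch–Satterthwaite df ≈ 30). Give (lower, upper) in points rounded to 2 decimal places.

(-8.46, 0.46)

SE₁ = s₁/√n₁ = 10/√24 = 2.0412; SE₂ = 9/√132 = 0.7833.
Independent samples, unequal variances: SE_diff = √(SE₁² + SE₂²) = √(4.16649744 + 0.61355889) = 2.1863.
t* = 2.042, so margin of error = 2.042 × 2.1863 = 4.4644.
Difference in means = 69.5 − 73.5 = -4.0000.
-4.0000 ± 4.4644 → (-8.46, 0.46).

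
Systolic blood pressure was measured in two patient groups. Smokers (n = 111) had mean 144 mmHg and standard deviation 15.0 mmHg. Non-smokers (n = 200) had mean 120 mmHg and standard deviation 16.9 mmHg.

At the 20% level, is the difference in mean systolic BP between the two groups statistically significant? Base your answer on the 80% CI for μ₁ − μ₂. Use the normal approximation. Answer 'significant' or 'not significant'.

Standard errors of each mean: 15.0/√111 = 1.4237 and 16.9/√200 = 1.1950.
SE(x̄₁ − x̄₂) = √(1.4237² + 1.1950²) = 1.8587 for independent samples with unequal variances.
With z* = 1.282, the margin is 1.282 × 1.8587 = 2.3829.
x̄₁ − x̄₂ = 144 − 120 = 24.0000; the interval is 24.0000 ± 2.3829 = (21.6171, 26.3829).
The interval (21.6171, 26.3829) does not contain 0, so the difference is significant.

significant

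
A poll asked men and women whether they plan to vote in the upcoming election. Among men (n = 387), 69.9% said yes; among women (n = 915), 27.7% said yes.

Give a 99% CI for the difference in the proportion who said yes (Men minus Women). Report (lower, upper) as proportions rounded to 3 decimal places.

The two standard errors are √(0.6990×0.3010/387) = 0.02332 and √(0.2770×0.7230/915) = 0.01479.
Because the samples are independent, SE_diff = √(0.02332² + 0.01479²) = 0.02761.
Using z* = 2.576 for 99%, ME = 2.576 × 0.02761 = 0.07112.
p̂₁ − p̂₂ = 0.4220; interval 0.4220 ± 0.07112 gives (0.351, 0.493).

(0.351, 0.493)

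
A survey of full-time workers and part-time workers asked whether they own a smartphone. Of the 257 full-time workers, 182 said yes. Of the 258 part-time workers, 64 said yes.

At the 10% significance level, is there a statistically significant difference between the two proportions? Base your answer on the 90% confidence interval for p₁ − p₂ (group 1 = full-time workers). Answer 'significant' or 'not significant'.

First, p̂₁ = 182/257 = 0.7082; p̂₂ = 64/258 = 0.2481.
The two standard errors are √(0.7082×0.2918/257) = 0.02836 and √(0.2481×0.7519/258) = 0.02689.
Because the samples are independent, SE_diff = √(0.02836² + 0.02689²) = 0.03908.
Using z* = 1.645 for 90%, ME = 1.645 × 0.03908 = 0.06429.
p̂₁ − p̂₂ = 0.4601; interval 0.4601 ± 0.06429 gives (0.39581, 0.52439).
The interval (0.39581, 0.52439) does not contain 0, so the difference is significant.

significant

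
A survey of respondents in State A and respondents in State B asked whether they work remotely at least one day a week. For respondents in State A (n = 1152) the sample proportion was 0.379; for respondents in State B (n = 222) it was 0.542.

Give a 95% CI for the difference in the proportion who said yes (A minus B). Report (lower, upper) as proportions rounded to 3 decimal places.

SE₁ = √(p̂₁(1−p̂₁)/n₁) = √(0.3790·0.6210/1152) = 0.01429; SE₂ = √(0.5420·0.4580/222) = 0.03344.
Independent samples: SE of the difference = √(SE₁² + SE₂²) = √(0.0002042041 + 0.0011182336) = 0.03637.
z* for 95% confidence is 1.960, so the margin of error is 1.960 × 0.03637 = 0.07129.
Point estimate p̂₁ − p̂₂ = 0.3790 − 0.5420 = -0.1630.
-0.1630 ± 0.07129 → (-0.234, -0.092).

(-0.234, -0.092)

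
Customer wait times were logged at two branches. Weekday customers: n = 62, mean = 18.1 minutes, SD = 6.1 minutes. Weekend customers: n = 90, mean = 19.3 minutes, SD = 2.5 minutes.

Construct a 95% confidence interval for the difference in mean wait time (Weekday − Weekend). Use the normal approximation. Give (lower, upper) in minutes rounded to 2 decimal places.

(-2.80, 0.40)

SE₁ = s₁/√n₁ = 6.1/√62 = 0.7747; SE₂ = 2.5/√90 = 0.2635.
Independent samples, unequal variances: SE_diff = √(SE₁² + SE₂²) = √(0.60016009 + 0.06943225) = 0.8183.
z* = 1.960, so margin of error = 1.960 × 0.8183 = 1.6039.
Difference in means = 18.1 − 19.3 = -1.2000.
-1.2000 ± 1.6039 → (-2.80, 0.40).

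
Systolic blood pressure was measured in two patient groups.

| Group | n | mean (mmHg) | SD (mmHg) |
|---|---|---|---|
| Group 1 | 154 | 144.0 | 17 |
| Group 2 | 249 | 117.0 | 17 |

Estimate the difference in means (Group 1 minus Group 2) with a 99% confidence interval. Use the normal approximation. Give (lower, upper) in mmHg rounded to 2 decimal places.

(22.51, 31.49)

Standard errors of each mean: 17/√154 = 1.3699 and 17/√249 = 1.0773.
SE(x̄₁ − x̄₂) = √(1.3699² + 1.0773²) = 1.7428 for independent samples with unequal variances.
With z* = 2.576, the margin is 2.576 × 1.7428 = 4.4895.
x̄₁ − x̄₂ = 144.0 − 117.0 = 27.0000; the interval is 27.0000 ± 4.4895 = (22.51, 31.49).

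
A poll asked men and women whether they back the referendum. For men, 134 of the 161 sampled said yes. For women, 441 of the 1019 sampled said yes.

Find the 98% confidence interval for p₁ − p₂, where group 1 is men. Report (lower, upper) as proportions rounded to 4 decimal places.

(0.3221, 0.4769)

p̂₁ = 134/161 = 0.8323 and p̂₂ = 441/1019 = 0.4328.
SE₁ = √(p̂₁(1−p̂₁)/n₁) = √(0.8323·0.1677/161) = 0.02944; SE₂ = √(0.4328·0.5672/1019) = 0.01552.
Independent samples: SE of the difference = √(SE₁² + SE₂²) = √(0.0008667136 + 0.0002408704) = 0.03328.
z* for 98% confidence is 2.326, so the margin of error is 2.326 × 0.03328 = 0.07741.
Point estimate p̂₁ − p̂₂ = 0.8323 − 0.4328 = 0.3995.
0.3995 ± 0.07741 → (0.3221, 0.4769).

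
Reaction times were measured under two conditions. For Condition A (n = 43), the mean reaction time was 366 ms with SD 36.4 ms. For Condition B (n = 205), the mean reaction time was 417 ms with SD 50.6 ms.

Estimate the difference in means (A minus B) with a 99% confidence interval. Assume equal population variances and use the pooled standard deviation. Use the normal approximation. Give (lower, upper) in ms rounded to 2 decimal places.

s_p = √[((n₁−1)s₁² + (n₂−1)s₂²)/(n₁+n₂−2)] = √[(42·36.4² + 204·50.6²)/246] = 48.4710.
SE = 48.4710·√(1/43 + 1/205) = 8.1301.
With z* = 2.576, margin = 2.576 × 8.1301 = 20.9431.
x̄₁ − x̄₂ = 366 − 417 = -51.0000; interval -51.0000 ± 20.9431 = (-71.94, -30.06).

(-71.94, -30.06)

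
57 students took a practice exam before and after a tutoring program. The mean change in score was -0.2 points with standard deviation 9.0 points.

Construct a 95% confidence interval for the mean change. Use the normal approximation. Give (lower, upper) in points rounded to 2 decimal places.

(-2.54, 2.14)

This is a matched-pairs design, so SE = s_d/√n = 9.0/√57 = 1.1921.
Margin = 1.960 × 1.1921 = 2.3365; the interval is -0.2 ± 2.3365 = (-2.54, 2.14).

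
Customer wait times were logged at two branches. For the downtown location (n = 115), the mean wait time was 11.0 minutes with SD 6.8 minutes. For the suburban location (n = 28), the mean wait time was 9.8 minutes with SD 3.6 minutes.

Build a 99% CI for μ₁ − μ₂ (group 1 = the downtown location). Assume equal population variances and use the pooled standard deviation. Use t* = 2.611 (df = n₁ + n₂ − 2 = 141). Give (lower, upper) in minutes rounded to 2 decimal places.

Pooled variance s_p² = [114·6.8² + 27·3.6²] / (115+28−2) = 39.8672, so s_p = 6.3140.
SE_diff = s_p·√(1/n₁ + 1/n₂) = 6.3140·√(1/115 + 1/28) = 1.3306.
t* = 2.611; margin = 2.611 × 1.3306 = 3.4742.
Difference = 11.0 − 9.8 = 1.2000.
1.2000 ± 3.4742 → (-2.27, 4.67).

(-2.27, 4.67)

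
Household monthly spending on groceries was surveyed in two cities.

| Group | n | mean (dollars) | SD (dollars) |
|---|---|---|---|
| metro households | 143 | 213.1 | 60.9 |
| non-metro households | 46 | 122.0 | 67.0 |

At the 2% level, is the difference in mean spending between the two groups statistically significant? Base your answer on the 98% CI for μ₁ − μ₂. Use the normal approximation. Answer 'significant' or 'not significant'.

significant

Standard errors of each mean: 60.9/√143 = 5.0927 and 67.0/√46 = 9.8786.
SE(x̄₁ − x̄₂) = √(5.0927² + 9.8786²) = 11.1141 for independent samples with unequal variances.
With z* = 2.326, the margin is 2.326 × 11.1141 = 25.8514.
x̄₁ − x̄₂ = 213.1 − 122.0 = 91.1000; the interval is 91.1000 ± 25.8514 = (65.2486, 116.9514).
The interval (65.2486, 116.9514) does not contain 0, so the difference is significant.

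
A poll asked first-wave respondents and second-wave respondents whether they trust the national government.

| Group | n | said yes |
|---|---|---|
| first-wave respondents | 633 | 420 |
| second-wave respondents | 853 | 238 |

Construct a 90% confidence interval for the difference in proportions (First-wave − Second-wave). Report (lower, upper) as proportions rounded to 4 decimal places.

(0.3446, 0.4244)

First, p̂₁ = 420/633 = 0.6635; p̂₂ = 238/853 = 0.2790.
The two standard errors are √(0.6635×0.3365/633) = 0.01878 and √(0.2790×0.7210/853) = 0.01536.
Because the samples are independent, SE_diff = √(0.01878² + 0.01536²) = 0.02426.
Using z* = 1.645 for 90%, ME = 1.645 × 0.02426 = 0.03991.
p̂₁ − p̂₂ = 0.3845; interval 0.3845 ± 0.03991 gives (0.3446, 0.4244).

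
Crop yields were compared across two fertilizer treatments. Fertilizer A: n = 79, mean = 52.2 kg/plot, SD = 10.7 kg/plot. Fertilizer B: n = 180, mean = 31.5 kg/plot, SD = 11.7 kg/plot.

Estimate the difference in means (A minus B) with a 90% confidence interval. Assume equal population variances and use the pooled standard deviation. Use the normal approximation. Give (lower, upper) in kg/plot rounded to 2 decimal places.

s_p = √[((n₁−1)s₁² + (n₂−1)s₂²)/(n₁+n₂−2)] = √[(78·10.7² + 179·11.7²)/257] = 11.4058.
SE = 11.4058·√(1/79 + 1/180) = 1.5393.
With z* = 1.645, margin = 1.645 × 1.5393 = 2.5321.
x̄₁ − x̄₂ = 52.2 − 31.5 = 20.7000; interval 20.7000 ± 2.5321 = (18.17, 23.23).

(18.17, 23.23)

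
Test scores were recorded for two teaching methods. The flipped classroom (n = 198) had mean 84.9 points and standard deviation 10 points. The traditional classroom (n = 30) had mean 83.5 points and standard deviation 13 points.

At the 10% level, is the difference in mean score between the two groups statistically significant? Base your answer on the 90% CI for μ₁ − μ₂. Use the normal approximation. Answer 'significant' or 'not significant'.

not significant

Per-group SEs: s₁/√n₁ = 10/√198 = 0.7107, s₂/√n₂ = 13/√30 = 2.3735.
Unpooled SE of the difference: √(0.50509449 + 5.63350225) = 2.4776.
Margin of error = z* · SE = 1.645 × 2.4776 = 4.0757.
x̄₁ − x̄₂ = 84.9 − 83.5 = 1.4000.
CI: 1.4000 ± 4.0757 = (-2.6757, 5.4757).
The interval (-2.6757, 5.4757) contains 0, so the difference is not significant.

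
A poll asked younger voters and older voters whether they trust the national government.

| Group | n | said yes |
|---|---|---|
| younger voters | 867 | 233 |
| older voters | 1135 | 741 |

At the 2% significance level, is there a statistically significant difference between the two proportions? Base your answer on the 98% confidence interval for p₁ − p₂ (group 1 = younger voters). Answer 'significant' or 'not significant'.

p̂₁ = 233/867 = 0.2687 and p̂₂ = 741/1135 = 0.6529.
SE₁ = √(p̂₁(1−p̂₁)/n₁) = √(0.2687·0.7313/867) = 0.01505; SE₂ = √(0.6529·0.3471/1135) = 0.01413.
Independent samples: SE of the difference = √(SE₁² + SE₂²) = √(0.0002265025 + 0.0001996569) = 0.02064.
z* for 98% confidence is 2.326, so the margin of error is 2.326 × 0.02064 = 0.04801.
Point estimate p̂₁ − p̂₂ = 0.2687 − 0.6529 = -0.3842.
-0.3842 ± 0.04801 → (-0.43221, -0.33619).
The interval (-0.43221, -0.33619) does not contain 0, so the difference is significant.

significant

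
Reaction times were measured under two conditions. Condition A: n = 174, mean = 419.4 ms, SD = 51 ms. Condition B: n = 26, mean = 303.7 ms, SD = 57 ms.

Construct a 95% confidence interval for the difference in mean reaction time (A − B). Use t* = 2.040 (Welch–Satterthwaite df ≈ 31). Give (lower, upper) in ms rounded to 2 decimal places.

(91.57, 139.83)

Per-group SEs: s₁/√n₁ = 51/√174 = 3.8663, s₂/√n₂ = 57/√26 = 11.1786.
Unpooled SE of the difference: √(14.94827569 + 124.96109796) = 11.8283.
Margin of error = t* · SE = 2.040 × 11.8283 = 24.1297.
x̄₁ − x̄₂ = 419.4 − 303.7 = 115.7000.
CI: 115.7000 ± 24.1297 = (91.57, 139.83).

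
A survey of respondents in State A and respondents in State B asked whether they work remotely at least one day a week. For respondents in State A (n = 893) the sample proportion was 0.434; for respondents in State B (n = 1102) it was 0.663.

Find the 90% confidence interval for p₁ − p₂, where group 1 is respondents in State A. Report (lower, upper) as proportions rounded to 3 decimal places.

Each SE is √(p̂(1−p̂)/n): √(0.4340·0.5660/893) = 0.01659 and √(0.6630·0.3370/1102) = 0.01424.
SE(p̂₁ − p̂₂) = √(SE₁² + SE₂²) = √(0.0002752281 + 0.0002027776) = 0.02186, since the two samples are independent.
At 90% confidence z* = 1.645; margin = 1.645 × 0.02186 = 0.03596.
The difference is 0.4340 − 0.6630 = -0.2290, so the interval is -0.2290 ± 0.03596 = (-0.265, -0.193).

(-0.265, -0.193)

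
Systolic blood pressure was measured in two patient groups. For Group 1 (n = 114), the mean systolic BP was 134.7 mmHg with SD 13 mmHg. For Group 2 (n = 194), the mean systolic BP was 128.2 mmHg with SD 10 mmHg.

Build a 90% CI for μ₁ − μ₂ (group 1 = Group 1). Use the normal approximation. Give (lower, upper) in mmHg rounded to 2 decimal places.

(4.17, 8.83)

Standard errors of each mean: 13/√114 = 1.2176 and 10/√194 = 0.7180.
SE(x̄₁ − x̄₂) = √(1.2176² + 0.7180²) = 1.4135 for independent samples with unequal variances.
With z* = 1.645, the margin is 1.645 × 1.4135 = 2.3252.
x̄₁ − x̄₂ = 134.7 − 128.2 = 6.5000; the interval is 6.5000 ± 2.3252 = (4.17, 8.83).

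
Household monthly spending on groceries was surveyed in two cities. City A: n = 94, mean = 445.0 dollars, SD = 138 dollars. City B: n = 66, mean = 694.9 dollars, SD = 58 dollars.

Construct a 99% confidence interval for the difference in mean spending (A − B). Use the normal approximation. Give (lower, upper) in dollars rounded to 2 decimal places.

(-290.92, -208.88)

Per-group SEs: s₁/√n₁ = 138/√94 = 14.2336, s₂/√n₂ = 58/√66 = 7.1393.
Unpooled SE of the difference: √(202.59536896 + 50.96960449) = 15.9237.
Margin of error = z* · SE = 2.576 × 15.9237 = 41.0195.
x̄₁ − x̄₂ = 445.0 − 694.9 = -249.9000.
CI: -249.9000 ± 41.0195 = (-290.92, -208.88).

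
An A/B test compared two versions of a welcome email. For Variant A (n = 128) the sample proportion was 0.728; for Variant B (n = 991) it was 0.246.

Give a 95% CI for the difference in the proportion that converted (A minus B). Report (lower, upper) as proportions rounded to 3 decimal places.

(0.400, 0.564)

The two standard errors are √(0.7280×0.2720/128) = 0.03933 and √(0.2460×0.7540/991) = 0.01368.
Because the samples are independent, SE_diff = √(0.03933² + 0.01368²) = 0.04164.
Using z* = 1.960 for 95%, ME = 1.960 × 0.04164 = 0.08161.
p̂₁ − p̂₂ = 0.4820; interval 0.4820 ± 0.08161 gives (0.400, 0.564).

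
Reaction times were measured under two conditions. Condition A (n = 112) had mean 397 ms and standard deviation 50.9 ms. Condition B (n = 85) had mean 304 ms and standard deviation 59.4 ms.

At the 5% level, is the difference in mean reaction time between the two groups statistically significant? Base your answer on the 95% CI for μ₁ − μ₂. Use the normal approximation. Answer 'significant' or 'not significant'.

significant

SE₁ = s₁/√n₁ = 50.9/√112 = 4.8096; SE₂ = 59.4/√85 = 6.4428.
Independent samples, unequal variances: SE_diff = √(SE₁² + SE₂²) = √(23.13225216 + 41.50967184) = 8.0400.
z* = 1.960, so margin of error = 1.960 × 8.0400 = 15.7584.
Difference in means = 397 − 304 = 93.0000.
93.0000 ± 15.7584 → (77.2416, 108.7584).
The interval (77.2416, 108.7584) does not contain 0, so the difference is significant.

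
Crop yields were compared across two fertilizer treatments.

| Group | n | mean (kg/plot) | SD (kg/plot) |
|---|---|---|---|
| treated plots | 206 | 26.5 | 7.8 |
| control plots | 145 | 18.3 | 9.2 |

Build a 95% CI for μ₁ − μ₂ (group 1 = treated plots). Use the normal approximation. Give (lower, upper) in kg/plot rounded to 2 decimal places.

Standard errors of each mean: 7.8/√206 = 0.5435 and 9.2/√145 = 0.7640.
SE(x̄₁ − x̄₂) = √(0.5435² + 0.7640²) = 0.9376 for independent samples with unequal variances.
With z* = 1.960, the margin is 1.960 × 0.9376 = 1.8377.
x̄₁ − x̄₂ = 26.5 − 18.3 = 8.2000; the interval is 8.2000 ± 1.8377 = (6.36, 10.04).

(6.36, 10.04)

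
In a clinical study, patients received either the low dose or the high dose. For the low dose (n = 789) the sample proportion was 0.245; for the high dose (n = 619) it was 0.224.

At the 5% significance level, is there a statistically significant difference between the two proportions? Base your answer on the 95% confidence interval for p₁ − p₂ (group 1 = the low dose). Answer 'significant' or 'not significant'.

not significant

Each SE is √(p̂(1−p̂)/n): √(0.2450·0.7550/789) = 0.01531 and √(0.2240·0.7760/619) = 0.01676.
SE(p̂₁ − p̂₂) = √(SE₁² + SE₂²) = √(0.0002343961 + 0.0002808976) = 0.02270, since the two samples are independent.
At 95% confidence z* = 1.960; margin = 1.960 × 0.02270 = 0.04449.
The difference is 0.2450 − 0.2240 = 0.0210, so the interval is 0.0210 ± 0.04449 = (-0.02349, 0.06549).
The interval (-0.02349, 0.06549) contains 0, so the difference is not significant.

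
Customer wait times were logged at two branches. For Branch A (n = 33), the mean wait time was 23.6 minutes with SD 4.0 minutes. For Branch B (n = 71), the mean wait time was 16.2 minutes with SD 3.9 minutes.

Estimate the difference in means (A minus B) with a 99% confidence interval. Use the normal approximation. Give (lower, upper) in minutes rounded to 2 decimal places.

(5.25, 9.55)

Per-group SEs: s₁/√n₁ = 4.0/√33 = 0.6963, s₂/√n₂ = 3.9/√71 = 0.4628.
Unpooled SE of the difference: √(0.48483369 + 0.21418384) = 0.8361.
Margin of error = z* · SE = 2.576 × 0.8361 = 2.1538.
x̄₁ − x̄₂ = 23.6 − 16.2 = 7.4000.
CI: 7.4000 ± 2.1538 = (5.25, 9.55).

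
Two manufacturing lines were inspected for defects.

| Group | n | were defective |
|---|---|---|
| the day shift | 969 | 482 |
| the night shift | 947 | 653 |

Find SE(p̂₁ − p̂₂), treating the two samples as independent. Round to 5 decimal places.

0.02200

First, p̂₁ = 482/969 = 0.4974; p̂₂ = 653/947 = 0.6895.
The two standard errors are √(0.4974×0.5026/969) = 0.01606 and √(0.6895×0.3105/947) = 0.01504.
Because the samples are independent, SE_diff = √(0.01606² + 0.01504²) = 0.02200.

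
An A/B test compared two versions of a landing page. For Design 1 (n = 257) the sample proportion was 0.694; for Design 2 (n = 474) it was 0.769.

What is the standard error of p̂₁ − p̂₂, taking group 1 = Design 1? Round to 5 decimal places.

The two standard errors are √(0.6940×0.3060/257) = 0.02875 and √(0.7690×0.2310/474) = 0.01936.
Because the samples are independent, SE_diff = √(0.02875² + 0.01936²) = 0.03466.

0.03466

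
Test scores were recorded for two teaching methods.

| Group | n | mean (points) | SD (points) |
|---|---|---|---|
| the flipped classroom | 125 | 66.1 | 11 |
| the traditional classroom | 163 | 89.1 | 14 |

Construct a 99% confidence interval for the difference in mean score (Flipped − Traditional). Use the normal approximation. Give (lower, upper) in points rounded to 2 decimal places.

Per-group SEs: s₁/√n₁ = 11/√125 = 0.9839, s₂/√n₂ = 14/√163 = 1.0966.
Unpooled SE of the difference: √(0.96805921 + 1.20253156) = 1.4733.
Margin of error = z* · SE = 2.576 × 1.4733 = 3.7952.
x̄₁ − x̄₂ = 66.1 − 89.1 = -23.0000.
CI: -23.0000 ± 3.7952 = (-26.80, -19.20).

(-26.80, -19.20)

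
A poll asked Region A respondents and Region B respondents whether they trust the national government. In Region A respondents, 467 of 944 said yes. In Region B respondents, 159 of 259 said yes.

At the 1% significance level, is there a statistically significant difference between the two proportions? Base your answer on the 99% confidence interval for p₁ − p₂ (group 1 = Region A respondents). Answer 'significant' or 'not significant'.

Sample proportions: 467/944 = 0.4947, 159/259 = 0.6139.
Each SE is √(p̂(1−p̂)/n): √(0.4947·0.5053/944) = 0.01627 and √(0.6139·0.3861/259) = 0.03025.
SE(p̂₁ − p̂₂) = √(SE₁² + SE₂²) = √(0.0002647129 + 0.0009150625) = 0.03435, since the two samples are independent.
At 99% confidence z* = 2.576; margin = 2.576 × 0.03435 = 0.08849.
The difference is 0.4947 − 0.6139 = -0.1192, so the interval is -0.1192 ± 0.08849 = (-0.20769, -0.03071).
The interval (-0.20769, -0.03071) does not contain 0, so the difference is significant.

significant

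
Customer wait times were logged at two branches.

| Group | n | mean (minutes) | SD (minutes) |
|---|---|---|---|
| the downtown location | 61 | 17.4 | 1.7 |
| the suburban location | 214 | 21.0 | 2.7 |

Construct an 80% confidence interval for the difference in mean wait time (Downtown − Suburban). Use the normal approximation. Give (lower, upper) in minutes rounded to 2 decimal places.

Per-group SEs: s₁/√n₁ = 1.7/√61 = 0.2177, s₂/√n₂ = 2.7/√214 = 0.1846.
Unpooled SE of the difference: √(0.04739329 + 0.03407716) = 0.2854.
Margin of error = z* · SE = 1.282 × 0.2854 = 0.3659.
x̄₁ − x̄₂ = 17.4 − 21.0 = -3.6000.
CI: -3.6000 ± 0.3659 = (-3.97, -3.23).

(-3.97, -3.23)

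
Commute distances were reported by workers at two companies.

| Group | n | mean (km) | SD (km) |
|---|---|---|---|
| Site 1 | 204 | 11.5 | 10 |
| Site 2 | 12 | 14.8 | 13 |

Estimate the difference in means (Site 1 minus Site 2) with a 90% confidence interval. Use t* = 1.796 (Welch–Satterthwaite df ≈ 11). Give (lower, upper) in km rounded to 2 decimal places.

Standard errors of each mean: 10/√204 = 0.7001 and 13/√12 = 3.7528.
SE(x̄₁ − x̄₂) = √(0.7001² + 3.7528²) = 3.8175 for independent samples with unequal variances.
With t* = 1.796, the margin is 1.796 × 3.8175 = 6.8562.
x̄₁ − x̄₂ = 11.5 − 14.8 = -3.3000; the interval is -3.3000 ± 6.8562 = (-10.16, 3.56).

(-10.16, 3.56)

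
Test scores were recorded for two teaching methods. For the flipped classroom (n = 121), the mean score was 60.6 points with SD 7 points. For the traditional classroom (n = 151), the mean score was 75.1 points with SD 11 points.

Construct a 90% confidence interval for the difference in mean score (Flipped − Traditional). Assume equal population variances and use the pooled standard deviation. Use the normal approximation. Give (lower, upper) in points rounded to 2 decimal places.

(-16.39, -12.61)

s_p = √[((n₁−1)s₁² + (n₂−1)s₂²)/(n₁+n₂−2)] = √[(120·7² + 150·11²)/270] = 9.4340.
SE = 9.4340·√(1/121 + 1/151) = 1.1511.
With z* = 1.645, margin = 1.645 × 1.1511 = 1.8936.
x̄₁ − x̄₂ = 60.6 − 75.1 = -14.5000; interval -14.5000 ± 1.8936 = (-16.39, -12.61).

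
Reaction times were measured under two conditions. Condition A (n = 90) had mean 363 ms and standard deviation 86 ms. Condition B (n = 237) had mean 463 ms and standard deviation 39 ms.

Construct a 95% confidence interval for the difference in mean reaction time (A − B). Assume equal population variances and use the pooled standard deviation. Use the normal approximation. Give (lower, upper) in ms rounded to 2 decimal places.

s_p = √[((n₁−1)s₁² + (n₂−1)s₂²)/(n₁+n₂−2)] = √[(89·86² + 236·39²)/325] = 55.9450.
SE = 55.9450·√(1/90 + 1/237) = 6.9269.
With z* = 1.960, margin = 1.960 × 6.9269 = 13.5767.
x̄₁ − x̄₂ = 363 − 463 = -100.0000; interval -100.0000 ± 13.5767 = (-113.58, -86.42).

(-113.58, -86.42)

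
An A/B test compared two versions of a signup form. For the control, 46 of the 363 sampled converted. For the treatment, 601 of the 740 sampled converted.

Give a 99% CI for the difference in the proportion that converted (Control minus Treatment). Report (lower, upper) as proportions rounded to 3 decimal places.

(-0.744, -0.627)

First, p̂₁ = 46/363 = 0.1267; p̂₂ = 601/740 = 0.8122.
The two standard errors are √(0.1267×0.8733/363) = 0.01746 and √(0.8122×0.1878/740) = 0.01436.
Because the samples are independent, SE_diff = √(0.01746² + 0.01436²) = 0.02261.
Using z* = 2.576 for 99%, ME = 2.576 × 0.02261 = 0.05824.
p̂₁ − p̂₂ = -0.6855; interval -0.6855 ± 0.05824 gives (-0.744, -0.627).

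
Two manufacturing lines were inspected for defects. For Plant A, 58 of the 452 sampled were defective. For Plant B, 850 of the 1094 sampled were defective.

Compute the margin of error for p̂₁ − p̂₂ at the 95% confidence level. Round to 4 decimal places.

0.0395

First, p̂₁ = 58/452 = 0.1283; p̂₂ = 850/1094 = 0.7770.
The two standard errors are √(0.1283×0.8717/452) = 0.01573 and √(0.7770×0.2230/1094) = 0.01259.
Because the samples are independent, SE_diff = √(0.01573² + 0.01259²) = 0.02015.
Using z* = 1.960 for 95%, ME = 1.960 × 0.02015 = 0.03949.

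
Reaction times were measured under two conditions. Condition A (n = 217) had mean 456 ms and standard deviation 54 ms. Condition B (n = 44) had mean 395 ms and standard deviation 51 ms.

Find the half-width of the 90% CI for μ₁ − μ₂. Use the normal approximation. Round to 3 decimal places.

SE₁ = s₁/√n₁ = 54/√217 = 3.6658; SE₂ = 51/√44 = 7.6885.
Independent samples, unequal variances: SE_diff = √(SE₁² + SE₂²) = √(13.43808964 + 59.11303225) = 8.5177.
z* = 1.645, so margin of error = 1.645 × 8.5177 = 14.0116.

14.012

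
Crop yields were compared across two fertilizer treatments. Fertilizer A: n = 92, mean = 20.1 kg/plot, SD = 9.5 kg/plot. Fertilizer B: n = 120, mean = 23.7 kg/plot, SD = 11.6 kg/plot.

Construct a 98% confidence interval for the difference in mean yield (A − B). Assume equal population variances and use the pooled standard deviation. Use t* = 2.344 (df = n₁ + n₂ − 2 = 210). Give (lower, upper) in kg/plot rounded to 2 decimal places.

(-7.09, -0.11)

s_p = √[((n₁−1)s₁² + (n₂−1)s₂²)/(n₁+n₂−2)] = √[(91·9.5² + 119·11.6²)/210] = 10.7405.
SE = 10.7405·√(1/92 + 1/120) = 1.4884.
With t* = 2.344, margin = 2.344 × 1.4884 = 3.4888.
x̄₁ − x̄₂ = 20.1 − 23.7 = -3.6000; interval -3.6000 ± 3.4888 = (-7.09, -0.11).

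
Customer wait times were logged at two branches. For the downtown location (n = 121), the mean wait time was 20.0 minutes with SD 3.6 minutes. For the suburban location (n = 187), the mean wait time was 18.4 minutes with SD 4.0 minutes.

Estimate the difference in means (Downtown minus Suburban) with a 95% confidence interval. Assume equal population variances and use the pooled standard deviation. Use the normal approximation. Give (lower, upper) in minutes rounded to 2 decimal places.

(0.72, 2.48)

Pooled variance s_p² = [120·3.6² + 186·4.0²] / (121+187−2) = 14.8078, so s_p = 3.8481.
SE_diff = s_p·√(1/n₁ + 1/n₂) = 3.8481·√(1/121 + 1/187) = 0.4490.
z* = 1.960; margin = 1.960 × 0.4490 = 0.8800.
Difference = 20.0 − 18.4 = 1.6000.
1.6000 ± 0.8800 → (0.72, 2.48).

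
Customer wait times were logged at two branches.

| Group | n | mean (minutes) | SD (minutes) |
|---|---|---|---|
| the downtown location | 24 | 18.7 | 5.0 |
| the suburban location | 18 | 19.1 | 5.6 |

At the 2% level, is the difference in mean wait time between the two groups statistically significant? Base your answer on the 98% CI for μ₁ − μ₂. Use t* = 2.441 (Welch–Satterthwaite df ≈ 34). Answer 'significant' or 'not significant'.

not significant

Standard errors of each mean: 5.0/√24 = 1.0206 and 5.6/√18 = 1.3199.
SE(x̄₁ − x̄₂) = √(1.0206² + 1.3199²) = 1.6685 for independent samples with unequal variances.
With t* = 2.441, the margin is 2.441 × 1.6685 = 4.0728.
x̄₁ − x̄₂ = 18.7 − 19.1 = -0.4000; the interval is -0.4000 ± 4.0728 = (-4.4728, 3.6728).
The interval (-4.4728, 3.6728) contains 0, so the difference is not significant.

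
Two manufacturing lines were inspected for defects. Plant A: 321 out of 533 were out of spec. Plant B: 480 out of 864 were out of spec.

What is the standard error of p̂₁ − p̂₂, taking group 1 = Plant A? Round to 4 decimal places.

0.0271

p̂₁ = 321/533 = 0.6023 and p̂₂ = 480/864 = 0.5556.
SE₁ = √(p̂₁(1−p̂₁)/n₁) = √(0.6023·0.3977/533) = 0.02120; SE₂ = √(0.5556·0.4444/864) = 0.01690.
Independent samples: SE of the difference = √(SE₁² + SE₂²) = √(0.00044944 + 0.00028561) = 0.02711.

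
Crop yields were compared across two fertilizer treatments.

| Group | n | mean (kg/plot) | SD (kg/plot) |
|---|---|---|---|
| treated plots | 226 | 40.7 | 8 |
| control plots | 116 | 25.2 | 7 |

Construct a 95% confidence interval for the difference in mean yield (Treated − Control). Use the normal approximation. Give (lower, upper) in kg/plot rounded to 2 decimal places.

(13.85, 17.15)

Standard errors of each mean: 8/√226 = 0.5322 and 7/√116 = 0.6499.
SE(x̄₁ − x̄₂) = √(0.5322² + 0.6499²) = 0.8400 for independent samples with unequal variances.
With z* = 1.960, the margin is 1.960 × 0.8400 = 1.6464.
x̄₁ − x̄₂ = 40.7 − 25.2 = 15.5000; the interval is 15.5000 ± 1.6464 = (13.85, 17.15).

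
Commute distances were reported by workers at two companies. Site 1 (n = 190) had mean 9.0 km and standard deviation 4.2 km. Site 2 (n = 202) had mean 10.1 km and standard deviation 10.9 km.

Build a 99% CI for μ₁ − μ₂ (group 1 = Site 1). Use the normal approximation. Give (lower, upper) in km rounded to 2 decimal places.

(-3.23, 1.03)

SE₁ = s₁/√n₁ = 4.2/√190 = 0.3047; SE₂ = 10.9/√202 = 0.7669.
Independent samples, unequal variances: SE_diff = √(SE₁² + SE₂²) = √(0.09284209 + 0.58813561) = 0.8252.
z* = 2.576, so margin of error = 2.576 × 0.8252 = 2.1257.
Difference in means = 9.0 − 10.1 = -1.1000.
-1.1000 ± 2.1257 → (-3.23, 1.03).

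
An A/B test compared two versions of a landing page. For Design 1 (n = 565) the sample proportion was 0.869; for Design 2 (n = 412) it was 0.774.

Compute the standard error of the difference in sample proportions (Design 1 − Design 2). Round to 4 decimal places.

Each SE is √(p̂(1−p̂)/n): √(0.8690·0.1310/565) = 0.01419 and √(0.7740·0.2260/412) = 0.02061.
SE(p̂₁ − p̂₂) = √(SE₁² + SE₂²) = √(0.0002013561 + 0.0004247721) = 0.02502, since the two samples are independent.

0.0250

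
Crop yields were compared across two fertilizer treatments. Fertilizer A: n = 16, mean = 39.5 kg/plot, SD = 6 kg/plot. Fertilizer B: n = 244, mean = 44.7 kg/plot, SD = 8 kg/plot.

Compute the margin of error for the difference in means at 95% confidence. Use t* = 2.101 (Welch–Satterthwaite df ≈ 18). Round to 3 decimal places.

Per-group SEs: s₁/√n₁ = 6/√16 = 1.5000, s₂/√n₂ = 8/√244 = 0.5121.
Unpooled SE of the difference: √(2.25 + 0.26224641) = 1.5850.
Margin of error = t* · SE = 2.101 × 1.5850 = 3.3301.

3.330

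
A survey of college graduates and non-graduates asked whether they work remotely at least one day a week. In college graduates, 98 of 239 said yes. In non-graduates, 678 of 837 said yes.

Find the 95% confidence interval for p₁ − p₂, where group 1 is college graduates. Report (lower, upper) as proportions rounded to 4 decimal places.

p̂₁ = 98/239 = 0.4100 and p̂₂ = 678/837 = 0.8100.
SE₁ = √(p̂₁(1−p̂₁)/n₁) = √(0.4100·0.5900/239) = 0.03181; SE₂ = √(0.8100·0.1900/837) = 0.01356.
Independent samples: SE of the difference = √(SE₁² + SE₂²) = √(0.0010118761 + 0.0001838736) = 0.03458.
z* for 95% confidence is 1.960, so the margin of error is 1.960 × 0.03458 = 0.06778.
Point estimate p̂₁ − p̂₂ = 0.4100 − 0.8100 = -0.4000.
-0.4000 ± 0.06778 → (-0.4678, -0.3322).

(-0.4678, -0.3322)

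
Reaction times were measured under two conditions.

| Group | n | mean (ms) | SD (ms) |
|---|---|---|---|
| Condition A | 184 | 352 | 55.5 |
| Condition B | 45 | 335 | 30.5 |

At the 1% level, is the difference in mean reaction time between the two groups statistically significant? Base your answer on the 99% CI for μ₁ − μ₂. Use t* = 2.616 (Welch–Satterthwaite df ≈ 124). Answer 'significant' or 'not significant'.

SE₁ = s₁/√n₁ = 55.5/√184 = 4.0915; SE₂ = 30.5/√45 = 4.5467.
Independent samples, unequal variances: SE_diff = √(SE₁² + SE₂²) = √(16.74037225 + 20.67248089) = 6.1166.
t* = 2.616, so margin of error = 2.616 × 6.1166 = 16.0010.
Difference in means = 352 − 335 = 17.0000.
17.0000 ± 16.0010 → (0.9990, 33.0010).
The interval (0.9990, 33.0010) does not contain 0, so the difference is significant.

significant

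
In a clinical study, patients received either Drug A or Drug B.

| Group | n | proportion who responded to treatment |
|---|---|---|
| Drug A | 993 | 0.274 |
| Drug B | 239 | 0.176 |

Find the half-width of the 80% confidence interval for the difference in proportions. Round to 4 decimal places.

0.0364

Each SE is √(p̂(1−p̂)/n): √(0.2740·0.7260/993) = 0.01415 and √(0.1760·0.8240/239) = 0.02463.
SE(p̂₁ − p̂₂) = √(SE₁² + SE₂²) = √(0.0002002225 + 0.0006066369) = 0.02841, since the two samples are independent.
At 80% confidence z* = 1.282; margin = 1.282 × 0.02841 = 0.03642.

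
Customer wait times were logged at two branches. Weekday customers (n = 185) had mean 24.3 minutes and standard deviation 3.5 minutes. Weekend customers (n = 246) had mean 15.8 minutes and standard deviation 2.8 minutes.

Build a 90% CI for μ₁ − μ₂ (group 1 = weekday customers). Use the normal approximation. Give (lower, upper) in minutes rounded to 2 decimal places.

(7.98, 9.02)

SE₁ = s₁/√n₁ = 3.5/√185 = 0.2573; SE₂ = 2.8/√246 = 0.1785.
Independent samples, unequal variances: SE_diff = √(SE₁² + SE₂²) = √(0.06620329 + 0.03186225) = 0.3132.
z* = 1.645, so margin of error = 1.645 × 0.3132 = 0.5152.
Difference in means = 24.3 − 15.8 = 8.5000.
8.5000 ± 0.5152 → (7.98, 9.02).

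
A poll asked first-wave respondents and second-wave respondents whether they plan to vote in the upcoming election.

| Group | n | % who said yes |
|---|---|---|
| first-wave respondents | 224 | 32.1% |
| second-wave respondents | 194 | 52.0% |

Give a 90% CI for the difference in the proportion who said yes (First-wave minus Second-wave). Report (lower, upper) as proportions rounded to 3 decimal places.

(-0.277, -0.121)

SE₁ = √(p̂₁(1−p̂₁)/n₁) = √(0.3210·0.6790/224) = 0.03119; SE₂ = √(0.5200·0.4800/194) = 0.03587.
Independent samples: SE of the difference = √(SE₁² + SE₂²) = √(0.0009728161 + 0.0012866569) = 0.04753.
z* for 90% confidence is 1.645, so the margin of error is 1.645 × 0.04753 = 0.07819.
Point estimate p̂₁ − p̂₂ = 0.3210 − 0.5200 = -0.1990.
-0.1990 ± 0.07819 → (-0.277, -0.121).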